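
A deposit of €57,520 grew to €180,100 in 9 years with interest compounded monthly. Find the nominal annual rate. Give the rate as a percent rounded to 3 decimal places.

12.749%

The 108-period growth factor is 180,100/57,520 = 3.13108.
r/12 = 3.13108^(1/108) − 1 ≈ 0.0106244, so r ≈ 12·0.0106244 = 12.74925%.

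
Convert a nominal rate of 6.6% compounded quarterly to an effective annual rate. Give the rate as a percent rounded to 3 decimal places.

EAR = (1 + 6.6%/4)^4 − 1 = (1 + 0.0165)^4 − 1.
(1 + 0.0165)^4 ≈ 1.067652, so EAR ≈ 6.76515%.

6.765%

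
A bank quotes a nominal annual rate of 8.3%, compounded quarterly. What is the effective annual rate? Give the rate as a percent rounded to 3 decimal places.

EAR = (1 + 8.3%/4)^4 − 1 = (1 + 0.02075)^4 − 1.
(1 + 0.02075)^4 ≈ 1.085619, so EAR ≈ 8.56193%.

8.562%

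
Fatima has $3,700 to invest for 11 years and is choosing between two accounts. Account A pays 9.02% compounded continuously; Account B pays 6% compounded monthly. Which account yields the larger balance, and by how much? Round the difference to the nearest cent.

Account A growth factor: e^(0.0902·11) = e^0.9922 ≈ 2.697161706; balance ≈ 9,979.4983.
Account B growth factor: (1 + 0.005)^132 ≈ 1.931613144; balance ≈ 7,146.9686.
Account A is larger by 2,832.5297.

Account A, by $2,832.53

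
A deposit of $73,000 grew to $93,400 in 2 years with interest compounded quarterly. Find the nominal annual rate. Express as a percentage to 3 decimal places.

12.513%

The 8-period growth factor is 93,400/73,000 = 1.27945.
r/4 = 1.27945^(1/8) − 1 ≈ 0.0312833, so r ≈ 4·0.0312833 = 12.51334%.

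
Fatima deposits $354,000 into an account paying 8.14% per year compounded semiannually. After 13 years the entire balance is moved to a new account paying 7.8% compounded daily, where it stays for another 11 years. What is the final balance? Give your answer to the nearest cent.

$2,355,334.19

After 13 years at 8.14%: 354,000 × 2.821398418734 ≈ 998,775.0402.
Then 11 years at 7.8%: 998,775.0402 × 2.358222922255 ≈ 2,355,334.1941.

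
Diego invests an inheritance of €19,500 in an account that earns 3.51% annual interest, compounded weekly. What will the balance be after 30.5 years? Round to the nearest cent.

Periodic rate = 3.51%/52 = 0.000675; periods = 52·30.5 = 1586.
A = 19,500·(1 + 0.000675)^1586 ≈ 19,500·2.9159301269 ≈ 56,860.6375.

€56,860.64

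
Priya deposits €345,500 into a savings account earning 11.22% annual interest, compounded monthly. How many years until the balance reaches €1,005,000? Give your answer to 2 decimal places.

9.56 years

(1 + 0.00935)^(12t) = 1,005,000/345,500 = 2.9088.
12t·ln(1 + 0.00935) = ln(2.9088); 12t = 1.0678/0.00930656 ≈ 114.7309.
t ≈ 9.5609 years.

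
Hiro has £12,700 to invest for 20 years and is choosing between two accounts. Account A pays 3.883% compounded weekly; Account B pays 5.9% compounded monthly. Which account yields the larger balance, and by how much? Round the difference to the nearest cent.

Account A growth factor: (1 + 0.03883/52)^1040 ≈ 2.1734378763; balance ≈ 27,602.6610.
Account B growth factor: (1 + 0.059/12)^240 ≈ 3.2449782257; balance ≈ 41,211.2235.
Account B is larger by 13,608.5624.

Account B, by £13,608.56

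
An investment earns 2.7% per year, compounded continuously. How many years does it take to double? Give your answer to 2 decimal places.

25.67 years

e^(0.027t) = 2, so 0.027t = ln 2 ≈ 0.69315.
t ≈ 0.69315/0.027 ≈ 25.6721.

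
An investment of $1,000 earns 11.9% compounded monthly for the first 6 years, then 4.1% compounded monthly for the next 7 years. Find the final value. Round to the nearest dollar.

$2,710

Phase 1: 1,000·(1 + 0.119/12)^72 ≈ 2,034.9739.
Phase 2: 2,034.9739·(1 + 0.041/12)^84 ≈ 2,710.1224.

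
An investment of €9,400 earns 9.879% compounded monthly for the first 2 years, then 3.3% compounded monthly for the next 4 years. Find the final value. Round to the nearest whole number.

€13,057

Phase 1: 9,400·(1 + 0.0082325)^24 ≈ 11,444.1747.
Phase 2: 11,444.1747·(1 + 0.00275)^48 ≈ 13,056.6772.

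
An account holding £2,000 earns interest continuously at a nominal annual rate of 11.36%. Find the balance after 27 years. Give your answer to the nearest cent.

A = P·e^(rt) = 2,000·e^(0.1136·27) = 2,000·e^3.0672.
e^3.0672 ≈ 21.481669713, so A ≈ 42,963.3394.

£42,963.34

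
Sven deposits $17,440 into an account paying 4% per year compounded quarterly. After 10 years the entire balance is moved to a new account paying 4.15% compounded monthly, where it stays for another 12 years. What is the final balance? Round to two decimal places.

$42,688.11

Phase 1: 17,440·(1 + 0.01)^40 ≈ 25,965.7835.
Phase 2: 25,965.7835·(1 + 0.0415/12)^144 ≈ 42,688.1134.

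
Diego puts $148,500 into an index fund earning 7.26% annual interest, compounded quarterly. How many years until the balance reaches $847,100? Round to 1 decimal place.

We need (1 + 0.01815)^(4t) = 5.7044, so 4t = ln 5.7044 / ln 1.01815 ≈ 96.8038.
t ≈ 96.8038/4 = 24.2009 years.

24.2 years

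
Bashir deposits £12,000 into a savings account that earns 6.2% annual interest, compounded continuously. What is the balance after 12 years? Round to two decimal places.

A = P·e^(rt) = 12,000·e^(0.062·12) = 12,000·e^0.744.
e^0.744 ≈ 2.1043360464, so A ≈ 25,252.0326.

£25,252.03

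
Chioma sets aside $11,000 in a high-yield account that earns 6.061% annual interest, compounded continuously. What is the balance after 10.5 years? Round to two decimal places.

A = P·e^(rt) = 11,000·e^(0.06061·10.5) = 11,000·e^0.636405.
e^0.636405 ≈ 1.889675271, so A ≈ 20,786.4280.

$20,786.43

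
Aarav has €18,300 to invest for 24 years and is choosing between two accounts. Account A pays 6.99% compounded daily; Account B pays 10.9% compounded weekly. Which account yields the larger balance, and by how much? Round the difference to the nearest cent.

Account A growth factor: (1 + 0.0699/365)^8760 ≈ 5.351834421; balance ≈ 97,938.5699.
Account B growth factor: (1 + 0.109/52)^1248 ≈ 13.6434841526; balance ≈ 249,675.7600.
Account B is larger by 151,737.1901.

Account B, by €151,737.19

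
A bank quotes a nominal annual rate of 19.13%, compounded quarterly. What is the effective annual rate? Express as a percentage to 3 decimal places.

EAR = (1 + 19.13%/4)^4 − 1 = (1 + 0.047825)^4 − 1.
(1 + 0.047825)^4 ≈ 1.205466, so EAR ≈ 20.54662%.

20.547%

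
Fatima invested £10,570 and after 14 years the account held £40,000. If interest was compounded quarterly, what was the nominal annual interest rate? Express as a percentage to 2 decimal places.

(1 + r/4)^56 = 40,000/10,570 = 3.7843.
1 + r/4 = 3.7843^(1/56) ≈ 1.02405, so r/4 ≈ 0.02405.
r ≈ 4·0.02405 = 9.62000%.

9.62%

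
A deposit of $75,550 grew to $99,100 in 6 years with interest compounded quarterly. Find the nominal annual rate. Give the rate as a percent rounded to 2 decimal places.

4.55%

(1 + r/4)^24 = 99,100/75,550 = 1.31171.
1 + r/4 = 1.31171^(1/24) ≈ 1.01137, so r/4 ≈ 0.0113698.
r ≈ 4·0.0113698 = 4.54791%.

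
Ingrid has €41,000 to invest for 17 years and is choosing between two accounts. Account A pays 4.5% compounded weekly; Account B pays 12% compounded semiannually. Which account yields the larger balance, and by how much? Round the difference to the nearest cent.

Account A growth factor: (1 + 0.045/52)^884 ≈ 2.1482835646; balance ≈ 88,079.6261.
Account B growth factor: (1 + 0.06)^34 ≈ 7.25102527577; balance ≈ 297,292.0363.
Account B is larger by 209,212.4102.

Account B, by €209,212.41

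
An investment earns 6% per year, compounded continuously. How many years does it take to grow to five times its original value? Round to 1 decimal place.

26.8 years

e^(0.06t) = 5, so 0.06t = ln 5 ≈ 1.6094.
t ≈ 1.6094/0.06 ≈ 26.8240.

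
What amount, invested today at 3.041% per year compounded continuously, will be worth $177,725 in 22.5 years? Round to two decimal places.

P = A·e^(−rt) = 177,725·e^(−0.684225).
e^(−0.684225) ≈ 0.504481050926, so P ≈ 89,658.8948.

$89,658.89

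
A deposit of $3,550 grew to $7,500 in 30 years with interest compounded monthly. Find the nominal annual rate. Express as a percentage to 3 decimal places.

(1 + r/12)^360 = 7,500/3,550 = 2.11268.
1 + r/12 = 2.11268^(1/360) ≈ 1.00208, so r/12 ≈ 0.00207981.
r ≈ 12·0.00207981 = 2.49578%.

2.496%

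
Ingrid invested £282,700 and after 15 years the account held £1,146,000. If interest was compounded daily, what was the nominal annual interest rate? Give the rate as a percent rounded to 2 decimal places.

The 5475-period growth factor is 1,146,000/282,700 = 4.05377.
r/365 = 4.05377^(1/5475) − 1 ≈ 0.000255676, so r ≈ 365·0.000255676 = 9.33217%.

9.33%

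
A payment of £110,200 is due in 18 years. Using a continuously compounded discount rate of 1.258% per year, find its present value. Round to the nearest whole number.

P = A·e^(−rt) = 110,200·e^(−0.22644).
e^(−0.22644) ≈ 0.797367182909, so P ≈ 87,869.8636.

£87,870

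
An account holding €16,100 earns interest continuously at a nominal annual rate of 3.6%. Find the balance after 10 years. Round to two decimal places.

€23,076.60

A = P·e^(rt) = 16,100·e^(0.036·10) = 16,100·e^0.36.
e^0.36 ≈ 1.4333294146, so A ≈ 23,076.6036.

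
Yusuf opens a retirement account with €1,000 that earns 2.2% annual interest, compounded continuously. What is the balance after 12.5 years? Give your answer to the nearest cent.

€1,316.53

A = P·e^(rt) = 1,000·e^(0.022·12.5) = 1,000·e^0.275.
e^0.275 ≈ 1.316530675, so A ≈ 1,316.5307.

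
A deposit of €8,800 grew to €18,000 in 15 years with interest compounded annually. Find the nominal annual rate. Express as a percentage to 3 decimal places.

4.886%

(1 + r)^15 = 18,000/8,800 = 2.04545.
1 + r = 2.04545^(1/15) ≈ 1.048864, so r ≈ 0.0488643.
r ≈ 4.88643%.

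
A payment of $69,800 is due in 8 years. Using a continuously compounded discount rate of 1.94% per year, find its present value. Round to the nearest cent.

P = A·e^(−rt) = 69,800·e^(−0.1552).
e^(−0.1552) ≈ 0.85624391158, so P ≈ 59,765.8250.

$59,765.83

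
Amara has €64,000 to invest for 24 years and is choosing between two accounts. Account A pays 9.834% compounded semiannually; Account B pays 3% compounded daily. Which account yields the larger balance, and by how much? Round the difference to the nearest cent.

A: (1 + 0.04917)^48 ≈ 10.0138588508, so 64,000 × 10.0138588508 ≈ 640,886.9664.
B: (1 + 0.03/365)^8760 ≈ 2.05437242617, so 64,000 × 2.05437242617 ≈ 131,479.8353.
Difference ≈ 509,407.1312 in favor of A.

Account A, by €509,407.13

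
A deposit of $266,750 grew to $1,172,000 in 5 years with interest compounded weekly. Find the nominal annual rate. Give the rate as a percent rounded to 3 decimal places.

The 260-period growth factor is 1,172,000/266,750 = 4.39363.
r/52 = 4.39363^(1/260) − 1 ≈ 0.00570914, so r ≈ 52·0.00570914 = 29.68753%.

29.688%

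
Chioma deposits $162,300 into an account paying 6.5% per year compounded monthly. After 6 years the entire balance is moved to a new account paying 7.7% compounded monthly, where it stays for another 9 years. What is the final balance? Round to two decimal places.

$477,794.21

Phase 1: 162,300·(1 + 0.065/12)^72 ≈ 239,461.8283.
Phase 2: 239,461.8283·(1 + 0.077/12)^108 ≈ 477,794.2086.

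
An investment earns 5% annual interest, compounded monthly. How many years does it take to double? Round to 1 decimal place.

(1 + 0.00416667)^(12t) = 2.
12t = ln 2 / ln(1 + 0.00416667) ≈ 0.69315/0.00415801 ≈ 166.7017.
t ≈ 13.8918.

13.9 years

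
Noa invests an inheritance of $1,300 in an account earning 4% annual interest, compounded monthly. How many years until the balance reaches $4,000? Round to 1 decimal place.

28.1 years

(1 + 0.00333333)^(12t) = 4,000/1,300 = 3.0769.
12t·ln(1 + 0.00333333) = ln(3.0769); 12t = 1.1239/0.00332779 ≈ 337.7407.
t ≈ 28.1451 years.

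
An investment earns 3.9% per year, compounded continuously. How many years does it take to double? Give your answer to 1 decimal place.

e^(0.039t) = 2, so 0.039t = ln 2 ≈ 0.69315.
t ≈ 0.69315/0.039 ≈ 17.7730.

17.8 years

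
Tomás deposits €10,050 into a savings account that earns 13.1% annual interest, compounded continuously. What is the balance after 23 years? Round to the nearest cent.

A = P·e^(rt) = 10,050·e^(0.131·23) = 10,050·e^3.013.
e^3.013 ≈ 20.3483535097, so A ≈ 204,500.9528.

€204,500.95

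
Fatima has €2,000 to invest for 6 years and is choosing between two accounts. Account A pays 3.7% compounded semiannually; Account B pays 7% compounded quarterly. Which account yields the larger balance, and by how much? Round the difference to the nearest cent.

Account B, by €540.80

A: (1 + 0.0185)^12 ≈ 1.246041193, so 2,000 × 1.246041193 ≈ 2,492.0824.
B: (1 + 0.0175)^24 ≈ 1.516442786, so 2,000 × 1.516442786 ≈ 3,032.8856.
Difference ≈ 540.8032 in favor of B.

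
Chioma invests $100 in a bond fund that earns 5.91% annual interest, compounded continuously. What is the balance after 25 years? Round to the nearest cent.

A = P·e^(rt) = 100·e^(0.0591·25) = 100·e^1.4775.
e^1.4775 ≈ 4.38197703, so A ≈ 438.1977.

$438.20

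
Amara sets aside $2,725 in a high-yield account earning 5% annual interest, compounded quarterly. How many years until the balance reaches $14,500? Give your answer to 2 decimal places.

33.64 years

(1 + 0.0125)^(4t) = 14,500/2,725 = 5.3211.
4t·ln(1 + 0.0125) = ln(5.3211); 4t = 1.6717/0.0124225 ≈ 134.5685.
t ≈ 33.6421 years.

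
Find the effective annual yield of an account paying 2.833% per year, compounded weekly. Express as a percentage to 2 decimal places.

EAR = (1 + 2.833%/52)^52 − 1 = (1 + 0.000544808)^52 − 1.
(1 + 0.000544808)^52 ≈ 1.028727, so EAR ≈ 2.87272%.

2.87%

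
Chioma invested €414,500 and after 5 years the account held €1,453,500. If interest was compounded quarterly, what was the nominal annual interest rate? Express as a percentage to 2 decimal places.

The 20-period growth factor is 1,453,500/414,500 = 3.50663.
r/4 = 3.50663^(1/20) − 1 ≈ 0.0647423, so r ≈ 4·0.0647423 = 25.89694%.

25.90%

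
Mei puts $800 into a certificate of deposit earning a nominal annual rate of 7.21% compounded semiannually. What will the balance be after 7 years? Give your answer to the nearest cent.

Growth factor = (1 + 0.03605)^14 ≈ 1.641836895.
A ≈ 800 × 1.641836895 ≈ 1,313.4695.

$1,313.47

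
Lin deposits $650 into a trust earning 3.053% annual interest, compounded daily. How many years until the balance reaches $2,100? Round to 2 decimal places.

(1 + 0.0000836438)^(365t) = 2,100/650 = 3.2308.
365t·ln(1 + 0.0000836438) = ln(3.2308); 365t = 1.1727/8.36403e-05 ≈ 14020.9891.
t ≈ 38.4137 years.

38.41 years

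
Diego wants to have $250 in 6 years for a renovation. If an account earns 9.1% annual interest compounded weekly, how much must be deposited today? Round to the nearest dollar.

Growth factor = (1 + 0.00175)^312 ≈ 1.72551025.
P = 250/1.72551025 ≈ 144.8847.

$145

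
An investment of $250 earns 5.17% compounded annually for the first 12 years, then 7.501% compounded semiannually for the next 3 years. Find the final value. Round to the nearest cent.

$570.93

Phase 1: 250·(1 + 0.0517)^12 ≈ 457.7649.
Phase 2: 457.7649·(1 + 0.037505)^6 ≈ 570.9311.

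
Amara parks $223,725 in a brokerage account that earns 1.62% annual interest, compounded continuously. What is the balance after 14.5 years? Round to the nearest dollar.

$282,963

A = P·e^(rt) = 223,725·e^(0.0162·14.5) = 223,725·e^0.2349.
e^0.2349 ≈ 1.26478228418, so A ≈ 282,963.4165.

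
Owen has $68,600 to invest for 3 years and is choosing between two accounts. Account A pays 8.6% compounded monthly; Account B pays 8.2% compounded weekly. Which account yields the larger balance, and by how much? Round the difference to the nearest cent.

Account A, by $994.47

A: (1 + 0.086/12)^36 ≈ 1.2931484367, so 68,600 × 1.2931484367 ≈ 88,709.9828.
B: (1 + 0.082/52)^156 ≈ 1.2786518007, so 68,600 × 1.2786518007 ≈ 87,715.5135.
Difference ≈ 994.4692 in favor of A.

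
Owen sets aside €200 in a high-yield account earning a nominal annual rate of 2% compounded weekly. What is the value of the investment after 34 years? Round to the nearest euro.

Periodic rate = 2%/52 = 0.000384615; periods = 52·34 = 1768.
A = 200·(1 + 0.02/52)^1768 ≈ 200·1.97361969 ≈ 394.7239.

€395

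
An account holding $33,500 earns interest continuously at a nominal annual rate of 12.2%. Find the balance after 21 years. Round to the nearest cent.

A = P·e^(rt) = 33,500·e^(0.122·21) = 33,500·e^2.562.
e^2.562 ≈ 12.9617148391, so A ≈ 434,217.4471.

$434,217.45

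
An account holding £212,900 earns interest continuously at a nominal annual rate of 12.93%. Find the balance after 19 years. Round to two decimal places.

£2,483,744.48

A = P·e^(rt) = 212,900·e^(0.1293·19) = 212,900·e^2.4567.
e^2.4567 ≈ 11.66624932455, so A ≈ 2,483,744.4812.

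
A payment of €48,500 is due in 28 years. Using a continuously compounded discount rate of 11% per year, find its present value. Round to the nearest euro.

P = A·e^(−rt) = 48,500·e^(−3.08).
e^(−3.08) ≈ 0.045959256649, so P ≈ 2,229.0239.

€2,229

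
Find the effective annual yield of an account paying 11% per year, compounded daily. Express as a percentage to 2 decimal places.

One year is 365 periods at 0.00030137 each: (1 + 0.00030137)^365 ≈ 1.11626.
EAR = 1.11626 − 1 ≈ 11.62596%.

11.63%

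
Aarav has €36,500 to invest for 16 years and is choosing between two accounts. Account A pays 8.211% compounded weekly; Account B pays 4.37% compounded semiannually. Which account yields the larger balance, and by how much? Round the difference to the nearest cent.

Account A, by €62,752.01

A: (1 + 0.08211/52)^832 ≈ 3.71628254144, so 36,500 × 3.71628254144 ≈ 135,644.3128.
B: (1 + 0.02185)^32 ≈ 1.997049256, so 36,500 × 1.997049256 ≈ 72,892.2978.
Difference ≈ 62,752.0149 in favor of A.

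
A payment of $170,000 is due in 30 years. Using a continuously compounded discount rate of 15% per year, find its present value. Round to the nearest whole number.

P = A·e^(−rt) = 170,000·e^(−4.5).
e^(−4.5) ≈ 0.0111089965382, so P ≈ 1,888.5294.

$1,889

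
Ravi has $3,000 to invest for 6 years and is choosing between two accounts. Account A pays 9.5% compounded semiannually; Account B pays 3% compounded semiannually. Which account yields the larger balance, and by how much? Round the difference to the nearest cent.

Account A, by $1,648.78

A: (1 + 0.0475)^12 ≈ 1.74521276, so 3,000 × 1.74521276 ≈ 5,235.6383.
B: (1 + 0.015)^12 ≈ 1.195618171, so 3,000 × 1.195618171 ≈ 3,586.8545.
Difference ≈ 1,648.7838 in favor of A.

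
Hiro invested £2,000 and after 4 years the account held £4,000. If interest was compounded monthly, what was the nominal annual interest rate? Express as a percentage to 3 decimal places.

17.454%

(1 + r/12)^48 = 4,000/2,000 = 2.
1 + r/12 = 2^(1/48) ≈ 1.014545, so r/12 ≈ 0.0145453.
r ≈ 12·0.0145453 = 17.45440%.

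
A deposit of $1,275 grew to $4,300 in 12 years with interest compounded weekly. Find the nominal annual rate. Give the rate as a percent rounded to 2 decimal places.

10.14%

(1 + r/52)^624 = 4,300/1,275 = 3.37255.
1 + r/52 = 3.37255^(1/624) ≈ 1.00195, so r/52 ≈ 0.00195009.
r ≈ 52·0.00195009 = 10.14045%.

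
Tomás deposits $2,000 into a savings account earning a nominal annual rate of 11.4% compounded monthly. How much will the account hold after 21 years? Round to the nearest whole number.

$21,668

Growth factor = (1 + 0.0095)^252 ≈ 10.834115632.
A ≈ 2,000 × 10.834115632 ≈ 21,668.2313.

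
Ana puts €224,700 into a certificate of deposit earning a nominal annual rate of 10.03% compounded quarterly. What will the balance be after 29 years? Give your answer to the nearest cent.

Periodic rate = 10.03%/4 = 0.025075; periods = 4·29 = 116.
A = 224,700·(1 + 0.025075)^116 ≈ 224,700·17.68701146815 ≈ 3,974,271.4769.

€3,974,271.48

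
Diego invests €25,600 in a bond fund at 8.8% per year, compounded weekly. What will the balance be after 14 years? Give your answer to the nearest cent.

Periodic rate = 8.8%/52 = 0.00169231; periods = 52·14 = 728.
A = 25,600·(1 + 0.088/52)^728 ≈ 25,600·3.4245110866 ≈ 87,667.4838.

€87,667.48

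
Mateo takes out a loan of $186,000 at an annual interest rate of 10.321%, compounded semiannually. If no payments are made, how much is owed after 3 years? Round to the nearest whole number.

Growth factor = (1 + 0.051605)^6 ≈ 1.35243329552.
A ≈ 186,000 × 1.35243329552 ≈ 251,552.5930.

$251,553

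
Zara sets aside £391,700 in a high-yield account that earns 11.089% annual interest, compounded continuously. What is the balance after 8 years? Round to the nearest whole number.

A = P·e^(rt) = 391,700·e^(0.11089·8) = 391,700·e^0.88712.
e^0.88712 ≈ 2.42812656718, so A ≈ 951,097.1764.

£951,097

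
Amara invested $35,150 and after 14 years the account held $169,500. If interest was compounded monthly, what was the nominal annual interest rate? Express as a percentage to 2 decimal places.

11.29%

The 168-period growth factor is 169,500/35,150 = 4.82219.
r/12 = 4.82219^(1/168) − 1 ≈ 0.00940844, so r ≈ 12·0.00940844 = 11.29013%.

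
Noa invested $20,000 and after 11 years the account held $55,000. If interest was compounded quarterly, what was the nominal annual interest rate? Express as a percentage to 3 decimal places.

9.303%

The 44-period growth factor is 55,000/20,000 = 2.75.
r/4 = 2.75^(1/44) − 1 ≈ 0.0232573, so r ≈ 4·0.0232573 = 9.30290%.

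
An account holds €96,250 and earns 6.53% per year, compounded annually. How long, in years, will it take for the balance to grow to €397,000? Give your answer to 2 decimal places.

22.40 years

We need (1 + 0.0653)^t = 4.1247, so t = ln 4.1247 / ln 1.0653 ≈ 22.4007.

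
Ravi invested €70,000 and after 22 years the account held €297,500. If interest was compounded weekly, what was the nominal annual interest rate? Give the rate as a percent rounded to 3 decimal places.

(1 + r/52)^1144 = 297,500/70,000 = 4.25.
1 + r/52 = 4.25^(1/1144) ≈ 1.001266, so r/52 ≈ 0.00126559.
r ≈ 52·0.00126559 = 6.58107%.

6.581%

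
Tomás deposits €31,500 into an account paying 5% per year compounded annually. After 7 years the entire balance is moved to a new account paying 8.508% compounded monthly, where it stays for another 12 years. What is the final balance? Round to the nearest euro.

After 7 years at 5%: 31,500 × 1.40710042266 ≈ 44,323.6633.
Then 12 years at 8.508%: 44,323.6633 × 2.76587686137 ≈ 122,593.7948.

€122,594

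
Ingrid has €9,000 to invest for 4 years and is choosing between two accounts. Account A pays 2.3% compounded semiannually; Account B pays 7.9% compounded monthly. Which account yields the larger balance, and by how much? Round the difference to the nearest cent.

Account A growth factor: (1 + 0.0115)^8 ≈ 1.095789405; balance ≈ 9,862.1046.
Account B growth factor: (1 + 0.079/12)^48 ≈ 1.3702104978; balance ≈ 12,331.8945.
Account B is larger by 2,469.7898.

Account B, by €2,469.79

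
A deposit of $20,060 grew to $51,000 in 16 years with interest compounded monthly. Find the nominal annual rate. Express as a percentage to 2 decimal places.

5.85%

(1 + r/12)^192 = 51,000/20,060 = 2.54237.
1 + r/12 = 2.54237^(1/192) ≈ 1.004872, so r/12 ≈ 0.00487171.
r ≈ 12·0.00487171 = 5.84606%.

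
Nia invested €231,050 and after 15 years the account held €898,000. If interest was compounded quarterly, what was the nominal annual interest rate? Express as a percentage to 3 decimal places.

The 60-period growth factor is 898,000/231,050 = 3.8866.
r/4 = 3.8866^(1/60) − 1 ≈ 0.0228835, so r ≈ 4·0.0228835 = 9.15340%.

9.153%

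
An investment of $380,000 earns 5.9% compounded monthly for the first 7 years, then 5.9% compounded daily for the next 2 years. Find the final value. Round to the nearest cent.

Phase 1: 380,000·(1 + 0.059/12)^84 ≈ 573,730.2148.
Phase 2: 573,730.2148·(1 + 0.059/365)^730 ≈ 645,580.3894.

$645,580.39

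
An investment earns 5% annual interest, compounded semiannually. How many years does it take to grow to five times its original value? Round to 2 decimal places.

(1 + 0.025)^(2t) = 5.
2t = ln 5 / ln(1 + 0.025) ≈ 1.6094/0.0246926 ≈ 65.1789.
t ≈ 32.5895.

32.59 years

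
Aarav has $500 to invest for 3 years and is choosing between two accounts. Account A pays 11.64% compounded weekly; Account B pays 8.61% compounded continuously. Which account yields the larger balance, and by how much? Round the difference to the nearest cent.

Account A, by $61.33

Account A growth factor: (1 + 0.1164/52)^156 ≈ 1.4173795; balance ≈ 708.6898.
Account B growth factor: e^(0.0861·3) = e^0.2583 ≈ 1.29472718; balance ≈ 647.3636.
Account A is larger by 61.3262.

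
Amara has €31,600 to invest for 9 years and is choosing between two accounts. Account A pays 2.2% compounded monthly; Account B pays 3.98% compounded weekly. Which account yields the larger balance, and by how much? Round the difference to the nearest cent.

Account A growth factor: (1 + 0.022/12)^108 ≈ 1.2187414422; balance ≈ 38,512.2296.
Account B growth factor: (1 + 0.0398/52)^468 ≈ 1.4305557277; balance ≈ 45,205.5610.
Account B is larger by 6,693.3314.

Account B, by €6,693.33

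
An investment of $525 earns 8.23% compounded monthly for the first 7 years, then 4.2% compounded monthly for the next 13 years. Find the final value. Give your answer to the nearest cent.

$1,607.73

Phase 1: 525·(1 + 0.0823/12)^84 ≈ 932.1854.
Phase 2: 932.1854·(1 + 0.0035)^156 ≈ 1,607.7298.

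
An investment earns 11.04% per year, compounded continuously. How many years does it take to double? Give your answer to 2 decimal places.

e^(0.1104t) = 2, so 0.1104t = ln 2 ≈ 0.69315.
t ≈ 0.69315/0.1104 ≈ 6.2785.

6.28 years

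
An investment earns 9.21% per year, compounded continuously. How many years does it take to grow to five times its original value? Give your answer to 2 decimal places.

e^(0.0921t) = 5, so 0.0921t = ln 5 ≈ 1.6094.
t ≈ 1.6094/0.0921 ≈ 17.4749.

17.47 years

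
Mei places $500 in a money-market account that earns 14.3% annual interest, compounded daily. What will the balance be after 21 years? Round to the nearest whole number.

Periodic rate = 14.3%/365 = 0.000391781; periods = 365·21 = 7665.
A = 500·(1 + 0.143/365)^7665 ≈ 500·20.134039591 ≈ 10,067.0198.

$10,067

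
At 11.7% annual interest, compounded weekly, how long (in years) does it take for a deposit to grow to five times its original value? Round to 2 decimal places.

(1 + 0.00225)^(52t) = 5.
52t = ln 5 / ln(1 + 0.00225) ≈ 1.6094/0.00224747 ≈ 716.1102.
t ≈ 13.7713.

13.77 years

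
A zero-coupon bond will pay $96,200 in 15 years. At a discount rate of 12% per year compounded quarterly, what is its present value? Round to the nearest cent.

Periodic rate = 12%/4 = 0.03; 60 periods.
P = 96,200/(1 + 0.03)^60 ≈ 96,200/5.891603104 ≈ 16,328.3233.

$16,328.32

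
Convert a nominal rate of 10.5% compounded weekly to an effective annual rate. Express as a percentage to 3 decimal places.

11.059%

One year is 52 periods at 0.00201923 each: (1 + 0.00201923)^52 ≈ 1.110593.
EAR = 1.110593 − 1 ≈ 11.05930%.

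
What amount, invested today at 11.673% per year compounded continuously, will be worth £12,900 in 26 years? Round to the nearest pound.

P = A·e^(−rt) = 12,900·e^(−3.03498).
e^(−3.03498) ≈ 0.048075624378, so P ≈ 620.1756.

£620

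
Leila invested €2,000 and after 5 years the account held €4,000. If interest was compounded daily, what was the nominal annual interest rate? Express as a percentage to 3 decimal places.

13.866%

(1 + r/365)^1825 = 4,000/2,000 = 2.
1 + r/365 = 2^(1/1825) ≈ 1.00038, so r/365 ≈ 0.000379879.
r ≈ 365·0.000379879 = 13.86558%.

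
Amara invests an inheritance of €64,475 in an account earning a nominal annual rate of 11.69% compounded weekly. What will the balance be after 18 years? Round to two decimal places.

€527,482.61

Periodic rate = 11.69%/52 = 0.00224808; periods = 52·18 = 936.
A = 64,475·(1 + 0.1169/52)^936 ≈ 64,475·8.18119589264 ≈ 527,482.6052.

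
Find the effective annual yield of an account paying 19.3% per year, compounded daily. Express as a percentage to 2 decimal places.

21.28%

EAR = (1 + 19.3%/365)^365 − 1 = (1 + 0.000528767)^365 − 1.
(1 + 0.000528767)^365 ≈ 1.212821, so EAR ≈ 21.28209%.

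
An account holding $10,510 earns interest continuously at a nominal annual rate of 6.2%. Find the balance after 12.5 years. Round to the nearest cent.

A = P·e^(rt) = 10,510·e^(0.062·12.5) = 10,510·e^0.775.
e^0.775 ≈ 2.1705921272, so A ≈ 22,812.9233.

$22,812.92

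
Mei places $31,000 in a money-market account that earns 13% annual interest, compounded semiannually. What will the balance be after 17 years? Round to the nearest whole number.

$263,784

Growth factor = (1 + 0.065)^34 ≈ 8.50915949946.
A ≈ 31,000 × 8.50915949946 ≈ 263,783.9445.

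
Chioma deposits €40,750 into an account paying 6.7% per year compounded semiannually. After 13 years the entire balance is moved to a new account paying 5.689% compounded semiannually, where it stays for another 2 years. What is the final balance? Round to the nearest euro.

After 13 years at 6.7%: 40,750 × 2.35544248993 ≈ 95,984.2815.
Then 2 years at 5.689%: 95,984.2815 × 1.11872742427 ≈ 107,380.2480.

€107,380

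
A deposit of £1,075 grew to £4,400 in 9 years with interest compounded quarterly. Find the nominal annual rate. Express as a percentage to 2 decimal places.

15.97%

The 36-period growth factor is 4,400/1,075 = 4.09302.
r/4 = 4.09302^(1/36) − 1 ≈ 0.0399231, so r ≈ 4·0.0399231 = 15.96924%.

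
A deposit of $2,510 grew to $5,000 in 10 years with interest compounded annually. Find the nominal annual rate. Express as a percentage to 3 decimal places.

7.135%

(1 + r)^10 = 5,000/2,510 = 1.99203.
1 + r = 1.99203^(1/10) ≈ 1.071346, so r ≈ 0.0713457.
r ≈ 7.13457%.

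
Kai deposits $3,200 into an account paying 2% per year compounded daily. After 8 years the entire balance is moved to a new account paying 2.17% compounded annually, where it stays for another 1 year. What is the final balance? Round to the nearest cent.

$3,836.71

Phase 1: 3,200·(1 + 0.02/365)^2920 ≈ 3,755.2183.
Phase 2: 3,755.2183·(1 + 0.0217)^1 ≈ 3,836.7066.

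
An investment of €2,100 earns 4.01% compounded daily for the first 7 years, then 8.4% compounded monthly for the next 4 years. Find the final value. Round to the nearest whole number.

€3,886

Phase 1: 2,100·(1 + 0.0401/365)^2555 ≈ 2,780.4754.
Phase 2: 2,780.4754·(1 + 0.007)^48 ≈ 3,886.2761.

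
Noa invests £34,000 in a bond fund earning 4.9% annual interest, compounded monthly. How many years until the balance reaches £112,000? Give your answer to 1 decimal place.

We need (1 + 0.00408333)^(12t) = 3.2941, so 12t = ln 3.2941 / ln 1.004083 ≈ 292.5479.
t ≈ 292.5479/12 = 24.3790 years.

24.4 years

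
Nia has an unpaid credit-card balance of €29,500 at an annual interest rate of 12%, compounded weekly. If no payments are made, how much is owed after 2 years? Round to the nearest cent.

€37,491.48

Growth factor = (1 + 0.12/52)^104 ≈ 1.2708977013.
A ≈ 29,500 × 1.2708977013 ≈ 37,491.4822.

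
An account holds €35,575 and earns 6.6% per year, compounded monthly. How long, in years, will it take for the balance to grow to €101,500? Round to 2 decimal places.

15.93 years

We need (1 + 0.0055)^(12t) = 2.8531, so 12t = ln 2.8531 / ln 1.0055 ≈ 191.1448.
t ≈ 191.1448/12 = 15.9287 years.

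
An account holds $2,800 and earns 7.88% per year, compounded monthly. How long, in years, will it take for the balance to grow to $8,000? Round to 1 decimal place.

(1 + 0.00656667)^(12t) = 8,000/2,800 = 2.8571.
12t·ln(1 + 0.00656667) = ln(2.8571); 12t = 1.0498/0.0065452 ≈ 160.3957.
t ≈ 13.3663 years.

13.4 years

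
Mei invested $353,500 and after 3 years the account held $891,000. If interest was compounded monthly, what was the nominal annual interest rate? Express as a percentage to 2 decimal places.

31.21%

(1 + r/12)^36 = 891,000/353,500 = 2.52051.
1 + r/12 = 2.52051^(1/36) ≈ 1.026012, so r/12 ≈ 0.026012.
r ≈ 12·0.026012 = 31.21443%.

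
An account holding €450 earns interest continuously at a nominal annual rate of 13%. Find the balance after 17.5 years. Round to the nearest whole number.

€4,378

A = P·e^(rt) = 450·e^(0.13·17.5) = 450·e^2.275.
e^2.275 ≈ 9.727919013, so A ≈ 4,377.5636.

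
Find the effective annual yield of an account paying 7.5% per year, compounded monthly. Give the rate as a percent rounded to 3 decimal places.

7.763%

EAR = (1 + 7.5%/12)^12 − 1 = (1 + 0.00625)^12 − 1.
(1 + 0.00625)^12 ≈ 1.077633, so EAR ≈ 7.76326%.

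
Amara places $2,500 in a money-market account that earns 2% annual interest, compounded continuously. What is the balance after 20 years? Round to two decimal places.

$3,729.56

A = P·e^(rt) = 2,500·e^(0.02·20) = 2,500·e^0.4.
e^0.4 ≈ 1.491824698, so A ≈ 3,729.5617.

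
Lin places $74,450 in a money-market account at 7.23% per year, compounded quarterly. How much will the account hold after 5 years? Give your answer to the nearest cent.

$106,527.11

Periodic rate = 7.23%/4 = 0.018075; periods = 4·5 = 20.
A = 74,450·(1 + 0.018075)^20 ≈ 74,450·1.43085445341 ≈ 106,527.1141.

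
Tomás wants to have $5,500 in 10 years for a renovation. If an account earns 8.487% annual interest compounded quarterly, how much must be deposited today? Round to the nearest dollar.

$2,375

Periodic rate = 8.487%/4 = 0.0212175; 40 periods.
P = 5,500/(1 + 0.0212175)^40 ≈ 5,500/2.315954046 ≈ 2,374.8312.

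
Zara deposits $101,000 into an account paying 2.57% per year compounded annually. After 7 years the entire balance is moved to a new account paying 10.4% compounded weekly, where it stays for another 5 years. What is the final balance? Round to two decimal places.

After 7 years at 2.57%: 101,000 × 1.19437990687 ≈ 120,632.3706.
Then 5 years at 10.4%: 120,632.3706 × 1.68115438655 ≈ 202,801.6390.

$202,801.64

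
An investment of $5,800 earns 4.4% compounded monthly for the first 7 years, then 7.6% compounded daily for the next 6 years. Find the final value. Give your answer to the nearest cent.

Phase 1: 5,800·(1 + 0.044/12)^84 ≈ 7,887.6215.
Phase 2: 7,887.6215·(1 + 0.076/365)^2190 ≈ 12,444.1068.

$12,444.11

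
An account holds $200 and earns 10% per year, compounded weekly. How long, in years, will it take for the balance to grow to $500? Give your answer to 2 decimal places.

9.17 years

(1 + 0.00192308)^(52t) = 500/200 = 2.5.
52t·ln(1 + 0.00192308) = ln(2.5); 52t = 0.91629/0.00192123 ≈ 476.9292.
t ≈ 9.1717 years.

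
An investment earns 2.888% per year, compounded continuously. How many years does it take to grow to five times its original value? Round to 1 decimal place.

e^(0.02888t) = 5, so 0.02888t = ln 5 ≈ 1.6094.
t ≈ 1.6094/0.02888 ≈ 55.7285.

55.7 years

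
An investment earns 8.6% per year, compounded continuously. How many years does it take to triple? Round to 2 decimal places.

12.77 years

e^(0.086t) = 3, so 0.086t = ln 3 ≈ 1.0986.
t ≈ 1.0986/0.086 ≈ 12.7746.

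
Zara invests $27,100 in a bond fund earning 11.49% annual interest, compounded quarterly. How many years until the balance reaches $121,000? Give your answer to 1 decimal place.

(1 + 0.028725)^(4t) = 121,000/27,100 = 4.4649.
4t·ln(1 + 0.028725) = ln(4.4649); 4t = 1.4963/0.0283202 ≈ 52.8336.
t ≈ 13.2084 years.

13.2 years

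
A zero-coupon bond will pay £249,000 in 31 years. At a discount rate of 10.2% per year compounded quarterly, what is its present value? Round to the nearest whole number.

Growth factor = (1 + 0.0255)^124 ≈ 22.6998205179.
P = 249,000/22.6998205179 ≈ 10,969.2497.

£10,969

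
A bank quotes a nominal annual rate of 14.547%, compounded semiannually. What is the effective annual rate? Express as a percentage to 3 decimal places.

One year is 2 periods at 0.072735 each: (1 + 0.072735)^2 ≈ 1.15076.
EAR = 1.15076 − 1 ≈ 15.07604%.

15.076%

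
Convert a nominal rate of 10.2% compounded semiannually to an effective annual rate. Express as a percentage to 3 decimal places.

EAR = (1 + 10.2%/2)^2 − 1 = (1 + 0.051)^2 − 1.
(1 + 0.051)^2 ≈ 1.104601, so EAR ≈ 10.46010%.

10.460%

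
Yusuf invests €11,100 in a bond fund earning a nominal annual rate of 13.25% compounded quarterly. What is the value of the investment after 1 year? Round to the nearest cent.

€12,645.46

Periodic rate = 13.25%/4 = 0.033125; periods = 4·1 = 4.
A = 11,100·(1 + 0.033125)^4 ≈ 11,100·1.1392301854 ≈ 12,645.4551.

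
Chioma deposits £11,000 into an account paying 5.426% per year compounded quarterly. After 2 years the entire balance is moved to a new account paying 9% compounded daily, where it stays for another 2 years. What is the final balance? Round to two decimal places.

After 2 years at 5.426%: 11,000 × 1.1138144351 ≈ 12,251.9588.
Then 2 years at 9%: 12,251.9588 × 1.1971907994 ≈ 14,667.9323.

£14,667.93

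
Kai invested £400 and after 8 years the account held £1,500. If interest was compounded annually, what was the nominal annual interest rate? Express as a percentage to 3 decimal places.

The 8-period growth factor is 1,500/400 = 3.75.
r = 3.75^(1/8) − 1 ≈ 0.179652, i.e. 17.96520%.

17.965%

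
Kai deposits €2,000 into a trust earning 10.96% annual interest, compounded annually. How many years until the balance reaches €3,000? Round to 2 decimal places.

3.90 years

We need (1 + 0.1096)^t = 1.5, so t = ln 1.5 / ln 1.1096 ≈ 3.8987.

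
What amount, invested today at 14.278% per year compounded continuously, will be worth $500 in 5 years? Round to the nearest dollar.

$245

P = A·e^(−rt) = 500·e^(−0.7139).
e^(−0.7139) ≈ 0.489730519, so P ≈ 244.8653.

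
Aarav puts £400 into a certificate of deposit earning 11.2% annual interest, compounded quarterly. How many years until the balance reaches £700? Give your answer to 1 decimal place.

We need (1 + 0.028)^(4t) = 1.75, so 4t = ln 1.75 / ln 1.028 ≈ 20.2648.
t ≈ 20.2648/4 = 5.0662 years.

5.1 years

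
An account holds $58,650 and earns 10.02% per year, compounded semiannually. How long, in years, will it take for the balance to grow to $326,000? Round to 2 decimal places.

We need (1 + 0.0501)^(2t) = 5.5584, so 2t = ln 5.5584 / ln 1.0501 ≈ 35.0884.
t ≈ 35.0884/2 = 17.5442 years.

17.54 years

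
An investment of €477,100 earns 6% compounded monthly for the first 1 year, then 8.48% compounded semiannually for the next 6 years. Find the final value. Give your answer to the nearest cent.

€833,709.96

After 1 years at 6%: 477,100 × 1.06167781186 ≈ 506,526.4840.
Then 6 years at 8.48%: 506,526.4840 × 1.64593557631 ≈ 833,709.9604.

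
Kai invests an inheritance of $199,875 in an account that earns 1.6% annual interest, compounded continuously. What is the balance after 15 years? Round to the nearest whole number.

$254,091

A = P·e^(rt) = 199,875·e^(0.016·15) = 199,875·e^0.24.
e^0.24 ≈ 1.27124915032, so A ≈ 254,090.9239.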